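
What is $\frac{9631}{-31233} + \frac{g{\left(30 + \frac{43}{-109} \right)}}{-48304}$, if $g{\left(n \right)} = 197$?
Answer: $- \frac{471368725}{1508678832} \approx -0.31244$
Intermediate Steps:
$\frac{9631}{-31233} + \frac{g{\left(30 + \frac{43}{-109} \right)}}{-48304} = \frac{9631}{-31233} + \frac{197}{-48304} = 9631 \left(- \frac{1}{31233}\right) + 197 \left(- \frac{1}{48304}\right) = - \frac{9631}{31233} - \frac{197}{48304} = - \frac{471368725}{1508678832}$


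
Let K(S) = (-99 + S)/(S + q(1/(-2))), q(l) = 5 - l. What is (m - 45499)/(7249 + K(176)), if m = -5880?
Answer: -1695507/239231 ≈ -7.0873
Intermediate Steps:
K(S) = (-99 + S)/(11/2 + S) (K(S) = (-99 + S)/(S + (5 - 1/(-2))) = (-99 + S)/(S + (5 - 1*(-1/2))) = (-99 + S)/(S + (5 + 1/2)) = (-99 + S)/(S + 11/2) = (-99 + S)/(11/2 + S))
(m - 45499)/(7249 + K(176)) = (-5880 - 45499)/(7249 + 2*(-99 + 176)/(11 + 2*176)) = -51379/(7249 + 2*77/(11 + 352)) = -51379/(7249 + 2*77/363) = -51379/(7249 + 2*(1/363)*77) = -51379/(7249 + 14/33) = -51379/239231/33 = -51379*33/239231 = -1695507/239231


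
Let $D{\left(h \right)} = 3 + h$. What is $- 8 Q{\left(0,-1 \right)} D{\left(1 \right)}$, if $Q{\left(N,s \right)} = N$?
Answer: $0$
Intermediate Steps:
$- 8 Q{\left(0,-1 \right)} D{\left(1 \right)} = \left(-8\right) 0 \left(3 + 1\right) = 0 \cdot 4 = 0$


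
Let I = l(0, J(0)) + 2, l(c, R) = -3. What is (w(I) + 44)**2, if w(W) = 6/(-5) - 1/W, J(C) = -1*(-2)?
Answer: 47961/25 ≈ 1918.4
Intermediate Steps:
J(C) = 2
I = -1 (I = -3 + 2 = -1)
w(W) = -6/5 - 1/W (w(W) = 6*(-1/5) - 1/W = -6/5 - 1/W)
(w(I) + 44)**2 = ((-6/5 - 1/(-1)) + 44)**2 = ((-6/5 - 1*(-1)) + 44)**2 = ((-6/5 + 1) + 44)**2 = (-1/5 + 44)**2 = (219/5)**2 = 47961/25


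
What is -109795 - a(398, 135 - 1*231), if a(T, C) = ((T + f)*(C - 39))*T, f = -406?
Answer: -539635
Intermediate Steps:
a(T, C) = T*(-406 + T)*(-39 + C) (a(T, C) = ((T - 406)*(C - 39))*T = ((-406 + T)*(-39 + C))*T = T*(-406 + T)*(-39 + C))
-109795 - a(398, 135 - 1*231) = -109795 - 398*(15834 - 406*(135 - 1*231) - 39*398 + (135 - 1*231)*398) = -109795 - 398*(15834 - 406*(135 - 231) - 15522 + (135 - 231)*398) = -109795 - 398*(15834 - 406*(-96) - 15522 - 96*398) = -109795 - 398*(15834 + 38976 - 15522 - 38208) = -109795 - 398*1080 = -109795 - 1*429840 = -109795 - 429840 = -539635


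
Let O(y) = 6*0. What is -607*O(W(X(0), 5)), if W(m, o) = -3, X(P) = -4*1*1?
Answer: 0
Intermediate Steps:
X(P) = -4 (X(P) = -4*1 = -4)
O(y) = 0
-607*O(W(X(0), 5)) = -607*0 = 0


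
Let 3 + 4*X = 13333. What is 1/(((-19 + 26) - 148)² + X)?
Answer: 2/46427 ≈ 4.3078e-5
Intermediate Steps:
X = 6665/2 (X = -¾ + (¼)*13333 = -¾ + 13333/4 = 6665/2 ≈ 3332.5)
1/(((-19 + 26) - 148)² + X) = 1/(((-19 + 26) - 148)² + 6665/2) = 1/((7 - 148)² + 6665/2) = 1/((-141)² + 6665/2) = 1/(19881 + 6665/2) = 1/(46427/2) = 2/46427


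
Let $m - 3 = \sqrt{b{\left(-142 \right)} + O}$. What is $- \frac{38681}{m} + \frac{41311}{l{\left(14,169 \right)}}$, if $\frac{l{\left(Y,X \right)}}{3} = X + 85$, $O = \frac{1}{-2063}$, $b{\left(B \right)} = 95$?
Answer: $\frac{21083285105}{15021306} - \frac{154724 \sqrt{2807743}}{59139} \approx -2980.4$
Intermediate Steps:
$O = - \frac{1}{2063} \approx -0.00048473$
$l{\left(Y,X \right)} = 255 + 3 X$ ($l{\left(Y,X \right)} = 3 \left(X + 85\right) = 3 \left(85 + X\right) = 255 + 3 X$)
$m = 3 + \frac{12 \sqrt{2807743}}{2063}$ ($m = 3 + \sqrt{95 - \frac{1}{2063}} = 3 + \sqrt{\frac{195984}{2063}} = 3 + \frac{12 \sqrt{2807743}}{2063} \approx 12.747$)
$- \frac{38681}{m} + \frac{41311}{l{\left(14,169 \right)}} = - \frac{38681}{3 + \frac{12 \sqrt{2807743}}{2063}} + \frac{41311}{255 + 3 \cdot 169} = - \frac{38681}{3 + \frac{12 \sqrt{2807743}}{2063}} + \frac{41311}{255 + 507} = - \frac{38681}{3 + \frac{12 \sqrt{2807743}}{2063}} + \frac{41311}{762} = \frac{41311}{762} - \frac{38681}{3 + \frac{12 \sqrt{2807743}}{2063}}$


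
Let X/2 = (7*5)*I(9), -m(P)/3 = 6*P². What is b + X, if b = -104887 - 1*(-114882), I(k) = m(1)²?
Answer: 32675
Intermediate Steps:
m(P) = -18*P²
I(k) = 324 (I(k) = (-18*1²)² = (-18*1)² = (-18)² = 324)
X = 22680 (X = 2*((7*5)*324) = 2*(35*324) = 2*11340 = 22680)
b = 9995 (b = -104887 + 114882 = 9995)
b + X = 9995 + 22680 = 32675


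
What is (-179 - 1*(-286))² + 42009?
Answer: 53458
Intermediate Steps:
(-179 - 1*(-286))² + 42009 = (-179 + 286)² + 42009 = 107² + 42009 = 11449 + 42009 = 53458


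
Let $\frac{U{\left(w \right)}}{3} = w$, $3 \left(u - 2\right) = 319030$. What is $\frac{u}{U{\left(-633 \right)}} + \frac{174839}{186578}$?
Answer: $- \frac{8361291575}{151847838} \approx -55.064$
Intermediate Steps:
$u = \frac{319036}{3}$ ($u = 2 + \frac{1}{3} \cdot 319030 = 2 + \frac{319030}{3} = \frac{319036}{3} \approx 1.0635 \cdot 10^{5}$)
$U{\left(w \right)} = 3 w$
$\frac{u}{U{\left(-633 \right)}} + \frac{174839}{186578} = \frac{319036}{3 \cdot 3 \left(-633\right)} + \frac{174839}{186578} = \frac{319036}{3 \left(-1899\right)} + 174839 \cdot \frac{1}{186578} = \frac{319036}{3} \left(- \frac{1}{1899}\right) + \frac{24977}{26654} = - \frac{319036}{5697} + \frac{24977}{26654} = - \frac{8361291575}{151847838}$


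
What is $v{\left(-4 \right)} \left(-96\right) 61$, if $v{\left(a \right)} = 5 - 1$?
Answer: $-23424$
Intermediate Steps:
$v{\left(a \right)} = 4$
$v{\left(-4 \right)} \left(-96\right) 61 = 4 \left(-96\right) 61 = \left(-384\right) 61 = -23424$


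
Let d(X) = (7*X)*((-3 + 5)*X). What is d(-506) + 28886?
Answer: 3613390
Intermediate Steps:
d(X) = 14*X² (d(X) = (7*X)*(2*X) = 14*X²)
d(-506) + 28886 = 14*(-506)² + 28886 = 14*256036 + 28886 = 3584504 + 28886 = 3613390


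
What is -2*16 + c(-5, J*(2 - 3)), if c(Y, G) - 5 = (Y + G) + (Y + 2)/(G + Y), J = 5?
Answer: -367/10 ≈ -36.700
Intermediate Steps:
c(Y, G) = 5 + G + Y + (2 + Y)/(G + Y) (c(Y, G) = 5 + ((Y + G) + (Y + 2)/(G + Y)) = 5 + ((G + Y) + (2 + Y)/(G + Y)) = 5 + (G + Y + (2 + Y)/(G + Y)) = 5 + G + Y + (2 + Y)/(G + Y))
-2*16 + c(-5, J*(2 - 3)) = -2*16 + (2 + (5*(2 - 3))² + (-5)² + 5*(5*(2 - 3)) + 6*(-5) + 2*(5*(2 - 3))*(-5))/(5*(2 - 3) - 5) = -32 + (2 + (5*(-1))² + 25 + 5*(5*(-1)) - 30 + 2*(5*(-1))*(-5))/(5*(-1) - 5) = -32 + (2 + (-5)² + 25 + 5*(-5) - 30 + 2*(-5)*(-5))/(-5 - 5) = -32 + (2 + 25 + 25 - 25 - 30 + 50)/(-10) = -32 - ⅒*47 = -32 - 47/10 = -367/10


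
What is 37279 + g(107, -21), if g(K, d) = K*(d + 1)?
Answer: 35139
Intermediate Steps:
g(K, d) = K*(1 + d)
37279 + g(107, -21) = 37279 + 107*(1 - 21) = 37279 + 107*(-20) = 37279 - 2140 = 35139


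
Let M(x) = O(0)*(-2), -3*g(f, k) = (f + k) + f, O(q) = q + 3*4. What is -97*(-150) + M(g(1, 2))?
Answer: 14526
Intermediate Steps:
O(q) = 12 + q (O(q) = q + 12 = 12 + q)
g(f, k) = -2*f/3 - k/3 (g(f, k) = -((f + k) + f)/3 = -(k + 2*f)/3 = -2*f/3 - k/3)
M(x) = -24 (M(x) = (12 + 0)*(-2) = 12*(-2) = -24)
-97*(-150) + M(g(1, 2)) = -97*(-150) - 24 = 14550 - 24 = 14526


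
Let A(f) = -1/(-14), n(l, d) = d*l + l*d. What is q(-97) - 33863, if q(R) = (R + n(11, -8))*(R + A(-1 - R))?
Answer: -14803/2 ≈ -7401.5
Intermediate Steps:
n(l, d) = 2*d*l (n(l, d) = d*l + d*l = 2*d*l)
A(f) = 1/14 (A(f) = -1*(-1/14) = 1/14)
q(R) = (-176 + R)*(1/14 + R) (q(R) = (R + 2*(-8)*11)*(R + 1/14) = (R - 176)*(1/14 + R) = (-176 + R)*(1/14 + R))
q(-97) - 33863 = (-88/7 + (-97)**2 - 2463/14*(-97)) - 33863 = (-88/7 + 9409 + 238911/14) - 33863 = 52923/2 - 33863 = -14803/2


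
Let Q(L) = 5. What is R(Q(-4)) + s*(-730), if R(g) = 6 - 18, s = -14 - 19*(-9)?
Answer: -114622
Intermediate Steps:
s = 157 (s = -14 + 171 = 157)
R(g) = -12
R(Q(-4)) + s*(-730) = -12 + 157*(-730) = -12 - 114610 = -114622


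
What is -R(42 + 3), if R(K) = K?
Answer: -45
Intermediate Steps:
-R(42 + 3) = -(42 + 3) = -1*45 = -45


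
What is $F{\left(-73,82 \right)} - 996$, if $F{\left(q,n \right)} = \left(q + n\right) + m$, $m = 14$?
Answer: $-973$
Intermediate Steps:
$F{\left(q,n \right)} = 14 + n + q$ ($F{\left(q,n \right)} = \left(q + n\right) + 14 = \left(n + q\right) + 14 = 14 + n + q$)
$F{\left(-73,82 \right)} - 996 = \left(14 + 82 - 73\right) - 996 = 23 - 996 = -973$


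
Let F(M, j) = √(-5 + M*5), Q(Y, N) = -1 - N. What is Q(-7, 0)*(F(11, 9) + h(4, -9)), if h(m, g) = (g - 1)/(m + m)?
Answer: 5/4 - 5*√2 ≈ -5.8211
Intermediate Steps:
F(M, j) = √(-5 + 5*M)
h(m, g) = (-1 + g)/(2*m) (h(m, g) = (-1 + g)/((2*m)) = (-1 + g)*(1/(2*m)) = (-1 + g)/(2*m))
Q(-7, 0)*(F(11, 9) + h(4, -9)) = (-1 - 1*0)*(√(-5 + 5*11) + (½)*(-1 - 9)/4) = (-1 + 0)*(√(-5 + 55) + (½)*(¼)*(-10)) = -(√50 - 5/4) = -(5*√2 - 5/4) = -(-5/4 + 5*√2) = 5/4 - 5*√2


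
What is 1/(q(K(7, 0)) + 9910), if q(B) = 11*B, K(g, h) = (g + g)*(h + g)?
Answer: 1/10988 ≈ 9.1008e-5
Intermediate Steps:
K(g, h) = 2*g*(g + h) (K(g, h) = (2*g)*(g + h) = 2*g*(g + h))
1/(q(K(7, 0)) + 9910) = 1/(11*(2*7*(7 + 0)) + 9910) = 1/(11*(2*7*7) + 9910) = 1/(11*98 + 9910) = 1/(1078 + 9910) = 1/10988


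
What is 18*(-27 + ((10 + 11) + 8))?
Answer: 36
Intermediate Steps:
18*(-27 + ((10 + 11) + 8)) = 18*(-27 + (21 + 8)) = 18*(-27 + 29) = 18*2 = 36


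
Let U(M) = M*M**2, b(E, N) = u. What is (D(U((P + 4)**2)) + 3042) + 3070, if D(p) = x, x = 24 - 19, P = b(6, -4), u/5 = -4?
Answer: 6117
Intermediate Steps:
u = -20 (u = 5*(-4) = -20)
b(E, N) = -20
P = -20
U(M) = M**3
x = 5
D(p) = 5
(D(U((P + 4)**2)) + 3042) + 3070 = (5 + 3042) + 3070 = 3047 + 3070 = 6117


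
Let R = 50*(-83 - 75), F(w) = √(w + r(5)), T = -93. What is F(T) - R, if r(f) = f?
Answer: 7900 + 2*I*√22 ≈ 7900.0 + 9.3808*I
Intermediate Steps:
F(w) = √(5 + w) (F(w) = √(w + 5) = √(5 + w))
R = -7900 (R = 50*(-158) = -7900)
F(T) - R = √(5 - 93) - 1*(-7900) = √(-88) + 7900 = 2*I*√22 + 7900 = 7900 + 2*I*√22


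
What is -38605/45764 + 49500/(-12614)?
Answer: -80949455/16978444 ≈ -4.7678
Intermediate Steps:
-38605/45764 + 49500/(-12614) = -38605*1/45764 + 49500*(-1/12614) = -38605/45764 - 24750/6307 = -80949455/16978444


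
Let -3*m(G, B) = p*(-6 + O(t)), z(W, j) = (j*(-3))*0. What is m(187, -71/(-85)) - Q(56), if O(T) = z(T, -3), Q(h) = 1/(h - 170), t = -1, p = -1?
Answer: -227/114 ≈ -1.9912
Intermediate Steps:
Q(h) = 1/(-170 + h)
z(W, j) = 0 (z(W, j) = -3*j*0 = 0)
O(T) = 0
m(G, B) = -2 (m(G, B) = -(-1)*(-6 + 0)/3 = -(-1)*(-6)/3 = -1/3*6 = -2)
m(187, -71/(-85)) - Q(56) = -2 - 1/(-170 + 56) = -2 - 1/(-114) = -2 - 1*(-1/114) = -2 + 1/114 = -227/114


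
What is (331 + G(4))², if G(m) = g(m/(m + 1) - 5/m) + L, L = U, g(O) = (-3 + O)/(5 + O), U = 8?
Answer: 947408400/8281 ≈ 1.1441e+5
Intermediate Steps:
g(O) = (-3 + O)/(5 + O)
L = 8
G(m) = 8 + (-3 - 5/m + m/(1 + m))/(5 - 5/m + m/(1 + m)) (G(m) = (-3 + (m/(m + 1) - 5/m))/(5 + (m/(m + 1) - 5/m)) + 8 = (-3 + (m/(1 + m) - 5/m))/(5 + (m/(1 + m) - 5/m)) + 8 = (-3 + (-5/m + m/(1 + m)))/(5 + (-5/m + m/(1 + m))) + 8 = (-3 - 5/m + m/(1 + m))/(5 - 5/m + m/(1 + m)) + 8 = 8 + (-3 - 5/m + m/(1 + m))/(5 - 5/m + m/(1 + m)))
(331 + G(4))² = (331 + (-45 - 8*4 + 46*4²)/(-5 + 6*4²))² = (331 + (-45 - 32 + 46*16)/(-5 + 6*16))² = (331 + (-45 - 32 + 736)/(-5 + 96))² = (331 + 659/91)² = (30780/91)² = 947408400/8281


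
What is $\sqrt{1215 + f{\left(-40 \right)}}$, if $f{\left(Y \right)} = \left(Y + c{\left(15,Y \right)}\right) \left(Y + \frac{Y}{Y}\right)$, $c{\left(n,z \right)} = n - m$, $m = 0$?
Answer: $\sqrt{2190} \approx 46.797$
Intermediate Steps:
$c{\left(n,z \right)} = n$ ($c{\left(n,z \right)} = n - 0 = n + 0 = n$)
$f{\left(Y \right)} = \left(1 + Y\right) \left(15 + Y\right)$ ($f{\left(Y \right)} = \left(Y + 15\right) \left(Y + \frac{Y}{Y}\right) = \left(15 + Y\right) \left(Y + 1\right) = \left(15 + Y\right) \left(1 + Y\right) = \left(1 + Y\right) \left(15 + Y\right)$)
$\sqrt{1215 + f{\left(-40 \right)}} = \sqrt{1215 + \left(15 + \left(-40\right)^{2} + 16 \left(-40\right)\right)} = \sqrt{1215 + \left(15 + 1600 - 640\right)} = \sqrt{1215 + 975} = \sqrt{2190}$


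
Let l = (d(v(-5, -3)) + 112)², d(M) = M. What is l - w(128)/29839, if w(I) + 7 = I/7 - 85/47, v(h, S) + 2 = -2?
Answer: 114505846466/9817031 ≈ 11664.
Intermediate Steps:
v(h, S) = -4 (v(h, S) = -2 - 2 = -4)
w(I) = -414/47 + I/7 (w(I) = -7 + (I/7 - 85/47) = -7 + (-85/47 + I/7) = -414/47 + I/7)
l = 11664 (l = (-4 + 112)² = 108² = 11664)
l - w(128)/29839 = 11664 - (-414/47 + (⅐)*128)/29839 = 11664 - (-414/47 + 128/7)/29839 = 11664 - 3118/(329*29839) = 11664 - 1*3118/9817031 = 11664 - 3118/9817031 = 114505846466/9817031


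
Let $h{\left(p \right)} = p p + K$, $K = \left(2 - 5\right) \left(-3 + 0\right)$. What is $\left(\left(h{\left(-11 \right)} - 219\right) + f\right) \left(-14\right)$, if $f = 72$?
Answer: $238$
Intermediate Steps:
$K = 9$ ($K = \left(-3\right) \left(-3\right) = 9$)
$h{\left(p \right)} = 9 + p^{2}$ ($h{\left(p \right)} = p p + 9 = p^{2} + 9 = 9 + p^{2}$)
$\left(\left(h{\left(-11 \right)} - 219\right) + f\right) \left(-14\right) = \left(\left(\left(9 + \left(-11\right)^{2}\right) - 219\right) + 72\right) \left(-14\right) = \left(\left(\left(9 + 121\right) - 219\right) + 72\right) \left(-14\right) = \left(\left(130 - 219\right) + 72\right) \left(-14\right) = \left(-89 + 72\right) \left(-14\right) = \left(-17\right) \left(-14\right) = 238$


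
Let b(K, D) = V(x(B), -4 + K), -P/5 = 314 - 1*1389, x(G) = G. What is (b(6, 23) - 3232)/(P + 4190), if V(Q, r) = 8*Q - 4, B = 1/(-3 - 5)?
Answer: -3237/9565 ≈ -0.33842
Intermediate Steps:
B = -⅛ (B = 1/(-8) = -⅛ ≈ -0.12500)
P = 5375 (P = -5*(314 - 1*1389) = -5*(314 - 1389) = -5*(-1075) = 5375)
V(Q, r) = -4 + 8*Q
b(K, D) = -5 (b(K, D) = -4 + 8*(-⅛) = -4 - 1 = -5)
(b(6, 23) - 3232)/(P + 4190) = (-5 - 3232)/(5375 + 4190) = -3237/9565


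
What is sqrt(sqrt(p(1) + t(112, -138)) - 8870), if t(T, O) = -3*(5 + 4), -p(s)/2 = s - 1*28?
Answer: sqrt(-8870 + 3*sqrt(3)) ≈ 94.153*I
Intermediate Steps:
p(s) = 56 - 2*s (p(s) = -2*(s - 1*28) = -2*(s - 28) = -2*(-28 + s) = 56 - 2*s)
t(T, O) = -27 (t(T, O) = -3*9 = -27)
sqrt(sqrt(p(1) + t(112, -138)) - 8870) = sqrt(sqrt((56 - 2*1) - 27) - 8870) = sqrt(sqrt((56 - 2) - 27) - 8870) = sqrt(sqrt(54 - 27) - 8870) = sqrt(sqrt(27) - 8870) = sqrt(3*sqrt(3) - 8870) = sqrt(-8870 + 3*sqrt(3))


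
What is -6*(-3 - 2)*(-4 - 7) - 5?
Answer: -335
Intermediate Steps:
-6*(-3 - 2)*(-4 - 7) - 5 = -(-30)*(-11) - 5 = -6*55 - 5 = -330 - 5 = -335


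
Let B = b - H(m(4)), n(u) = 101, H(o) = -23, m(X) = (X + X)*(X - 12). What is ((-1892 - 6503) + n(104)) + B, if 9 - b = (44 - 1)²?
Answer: -10111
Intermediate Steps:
m(X) = 2*X*(-12 + X) (m(X) = (2*X)*(-12 + X) = 2*X*(-12 + X))
b = -1840 (b = 9 - (44 - 1)² = 9 - 1*43² = 9 - 1*1849 = 9 - 1849 = -1840)
B = -1817 (B = -1840 - 1*(-23) = -1840 + 23 = -1817)
((-1892 - 6503) + n(104)) + B = ((-1892 - 6503) + 101) - 1817 = (-8395 + 101) - 1817 = -8294 - 1817 = -10111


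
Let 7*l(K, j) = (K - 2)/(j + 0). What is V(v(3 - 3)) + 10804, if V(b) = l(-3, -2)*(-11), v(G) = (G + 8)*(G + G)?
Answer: 151201/14 ≈ 10800.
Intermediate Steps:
v(G) = 2*G*(8 + G) (v(G) = (8 + G)*(2*G) = 2*G*(8 + G))
l(K, j) = (-2 + K)/(7*j) (l(K, j) = ((K - 2)/(j + 0))/7 = ((-2 + K)/j)/7 = (-2 + K)/(7*j))
V(b) = -55/14 (V(b) = ((1/7)*(-2 - 3)/(-2))*(-11) = ((1/7)*(-1/2)*(-5))*(-11) = (5/14)*(-11) = -55/14)
V(v(3 - 3)) + 10804 = -55/14 + 10804 = 151201/14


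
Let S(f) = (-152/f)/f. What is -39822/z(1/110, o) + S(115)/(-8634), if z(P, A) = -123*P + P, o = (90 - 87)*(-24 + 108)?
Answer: 125044181142886/3482631825 ≈ 35905.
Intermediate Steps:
S(f) = -152/f**2
o = 252 (o = 3*84 = 252)
z(P, A) = -122*P
-39822/z(1/110, o) + S(115)/(-8634) = -39822/((-122/110)) - 152/115**2/(-8634) = -39822/((-122*1/110)) - 152*1/13225*(-1/8634) = -39822/(-61/55) - 152/13225*(-1/8634) = -39822*(-55/61) + 76/57092325 = 2190210/61 + 76/57092325 = 125044181142886/3482631825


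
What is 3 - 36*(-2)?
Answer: 75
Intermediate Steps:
3 - 36*(-2) = 3 - 12*(-6) = 3 + 72 = 75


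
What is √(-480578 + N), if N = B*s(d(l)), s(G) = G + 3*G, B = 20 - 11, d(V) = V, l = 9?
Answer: I*√480254 ≈ 693.0*I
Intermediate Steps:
B = 9
s(G) = 4*G
N = 324 (N = 9*(4*9) = 9*36 = 324)
√(-480578 + N) = √(-480578 + 324) = √(-480254) = I*√480254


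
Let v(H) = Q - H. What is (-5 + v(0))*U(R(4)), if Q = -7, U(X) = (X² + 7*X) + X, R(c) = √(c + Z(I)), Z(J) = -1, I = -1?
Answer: -36 - 96*√3 ≈ -202.28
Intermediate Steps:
R(c) = √(-1 + c) (R(c) = √(c - 1) = √(-1 + c))
U(X) = X² + 8*X
v(H) = -7 - H
(-5 + v(0))*U(R(4)) = (-5 + (-7 - 1*0))*(√(-1 + 4)*(8 + √(-1 + 4))) = (-5 + (-7 + 0))*(√3*(8 + √3)) = (-5 - 7)*(√3*(8 + √3)) = -12*√3*(8 + √3)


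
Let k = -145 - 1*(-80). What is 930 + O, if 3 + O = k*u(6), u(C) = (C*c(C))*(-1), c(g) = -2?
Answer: 147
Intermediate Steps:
k = -65 (k = -145 + 80 = -65)
u(C) = 2*C (u(C) = (C*(-2))*(-1) = -2*C*(-1) = 2*C)
O = -783 (O = -3 - 130*6 = -3 - 65*12 = -3 - 780 = -783)
930 + O = 930 - 783 = 147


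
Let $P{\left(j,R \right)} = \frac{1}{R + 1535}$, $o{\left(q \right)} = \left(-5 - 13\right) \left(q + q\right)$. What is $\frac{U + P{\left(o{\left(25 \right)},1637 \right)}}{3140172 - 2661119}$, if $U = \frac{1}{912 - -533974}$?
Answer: $\frac{269029}{406394646331388} \approx 6.6199 \cdot 10^{-10}$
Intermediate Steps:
$U = \frac{1}{534886}$ ($U = \frac{1}{912 + 533974} = \frac{1}{534886} \approx 1.8696 \cdot 10^{-6}$)
$o{\left(q \right)} = - 36 q$ ($o{\left(q \right)} = - 18 \cdot 2 q = - 36 q$)
$P{\left(j,R \right)} = \frac{1}{1535 + R}$
$\frac{U + P{\left(o{\left(25 \right)},1637 \right)}}{3140172 - 2661119} = \frac{\frac{1}{534886} + \frac{1}{1535 + 1637}}{3140172 - 2661119} = \frac{\frac{1}{534886} + \frac{1}{3172}}{479053} = \left(\frac{1}{534886} + \frac{1}{3172}\right) \frac{1}{479053} = \frac{269029}{848329196} \cdot \frac{1}{479053} = \frac{269029}{406394646331388}$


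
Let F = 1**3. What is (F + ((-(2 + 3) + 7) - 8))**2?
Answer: 25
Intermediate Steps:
F = 1
(F + ((-(2 + 3) + 7) - 8))**2 = (1 + ((-(2 + 3) + 7) - 8))**2 = (1 + ((-1*5 + 7) - 8))**2 = (1 + ((-5 + 7) - 8))**2 = (1 + (2 - 8))**2 = (1 - 6)**2 = (-5)**2 = 25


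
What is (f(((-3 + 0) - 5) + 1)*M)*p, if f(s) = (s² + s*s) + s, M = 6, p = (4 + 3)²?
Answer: 26754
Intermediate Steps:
p = 49 (p = 7² = 49)
f(s) = s + 2*s² (f(s) = (s² + s²) + s = 2*s² + s = s + 2*s²)
(f(((-3 + 0) - 5) + 1)*M)*p = (((((-3 + 0) - 5) + 1)*(1 + 2*(((-3 + 0) - 5) + 1)))*6)*49 = ((((-3 - 5) + 1)*(1 + 2*((-3 - 5) + 1)))*6)*49 = (((-8 + 1)*(1 + 2*(-8 + 1)))*6)*49 = (-7*(1 + 2*(-7))*6)*49 = (-7*(1 - 14)*6)*49 = (-7*(-13)*6)*49 = (91*6)*49 = 546*49 = 26754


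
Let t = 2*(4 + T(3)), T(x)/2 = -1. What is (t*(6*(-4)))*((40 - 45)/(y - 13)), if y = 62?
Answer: 480/49 ≈ 9.7959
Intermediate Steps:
T(x) = -2 (T(x) = 2*(-1) = -2)
t = 4 (t = 2*(4 - 2) = 2*2 = 4)
(t*(6*(-4)))*((40 - 45)/(y - 13)) = (4*(6*(-4)))*((40 - 45)/(62 - 13)) = (4*(-24))*(-5/49) = -(-480)/49 = -96*(-5/49) = 480/49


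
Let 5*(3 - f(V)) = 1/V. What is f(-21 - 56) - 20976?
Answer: -8074604/385 ≈ -20973.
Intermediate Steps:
f(V) = 3 - 1/(5*V)
f(-21 - 56) - 20976 = (3 - 1/(5*(-21 - 56))) - 20976 = (3 - ⅕/(-77)) - 20976 = (3 - ⅕*(-1/77)) - 20976 = (3 + 1/385) - 20976 = 1156/385 - 20976 = -8074604/385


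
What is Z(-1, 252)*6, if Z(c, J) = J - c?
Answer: 1518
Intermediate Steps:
Z(-1, 252)*6 = (252 - 1*(-1))*6 = (252 + 1)*6 = 253*6 = 1518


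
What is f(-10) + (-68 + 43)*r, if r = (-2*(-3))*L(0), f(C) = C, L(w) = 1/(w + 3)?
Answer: -60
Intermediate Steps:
L(w) = 1/(3 + w)
r = 2 (r = (-2*(-3))/(3 + 0) = 6/3 = 6*(1/3) = 2)
f(-10) + (-68 + 43)*r = -10 + (-68 + 43)*2 = -10 - 25*2 = -10 - 50 = -60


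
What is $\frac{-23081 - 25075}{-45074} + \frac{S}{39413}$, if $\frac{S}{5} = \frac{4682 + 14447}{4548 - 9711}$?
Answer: $\frac{445223661047}{416912616573} \approx 1.0679$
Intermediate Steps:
$S = - \frac{95645}{5163}$ ($S = 5 \frac{4682 + 14447}{4548 - 9711} = 5 \frac{19129}{-5163} = 5 \cdot 19129 \left(- \frac{1}{5163}\right) = 5 \left(- \frac{19129}{5163}\right) = - \frac{95645}{5163} \approx -18.525$)
$\frac{-23081 - 25075}{-45074} + \frac{S}{39413} = \frac{-23081 - 25075}{-45074} - \frac{95645}{5163 \cdot 39413} = \left(-48156\right) \left(- \frac{1}{45074}\right) - \frac{8695}{18499029} = \frac{24078}{22537} - \frac{8695}{18499029} = \frac{445223661047}{416912616573}$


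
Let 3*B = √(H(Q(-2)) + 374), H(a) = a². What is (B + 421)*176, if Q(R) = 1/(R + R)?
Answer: 74096 + 44*√665 ≈ 75231.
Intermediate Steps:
Q(R) = 1/(2*R)
B = √665/4 (B = √(((½)/(-2))² + 374)/3 = √(((½)*(-½))² + 374)/3 = √((-¼)² + 374)/3 = √(1/16 + 374)/3 = √(5985/16)/3 = (3*√665/4)/3 = √665/4 ≈ 6.4469)
(B + 421)*176 = (√665/4 + 421)*176 = (421 + √665/4)*176 = 74096 + 44*√665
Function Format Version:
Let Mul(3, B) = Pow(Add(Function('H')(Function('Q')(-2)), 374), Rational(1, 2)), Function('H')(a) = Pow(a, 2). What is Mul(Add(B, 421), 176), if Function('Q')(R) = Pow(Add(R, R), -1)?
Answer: Add(74096, Mul(44, Pow(665, Rational(1, 2)))) ≈ 75231.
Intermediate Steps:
Function('Q')(R) = Mul(Rational(1, 2), Pow(R, -1)) (Function('Q')(R) = Pow(Mul(2, R), -1) = Mul(Rational(1, 2), Pow(R, -1)))
B = Mul(Rational(1, 4), Pow(665, Rational(1, 2))) (B = Mul(Rational(1, 3), Pow(Add(Pow(Mul(Rational(1, 2), Pow(-2, -1)), 2), 374), Rational(1, 2))) = Mul(Rational(1, 3), Pow(Add(Pow(Mul(Rational(1, 2), Rational(-1, 2)), 2), 374), Rational(1, 2))) = Mul(Rational(1, 3), Pow(Add(Pow(Rational(-1, 4), 2), 374), Rational(1, 2))) = Mul(Rational(1, 3), Pow(Add(Rational(1, 16), 374), Rational(1, 2))) = Mul(Rational(1, 3), Pow(Rational(5985, 16), Rational(1, 2))) = Mul(Rational(1, 3), Mul(Rational(3, 4), Pow(665, Rational(1, 2)))) = Mul(Rational(1, 4), Pow(665, Rational(1, 2))) ≈ 6.4469)
Mul(Add(B, 421), 176) = Mul(Add(Mul(Rational(1, 4), Pow(665, Rational(1, 2))), 421), 176) = Mul(Add(421, Mul(Rational(1, 4), Pow(665, Rational(1, 2)))), 176) = Add(74096, Mul(44, Pow(665, Rational(1, 2))))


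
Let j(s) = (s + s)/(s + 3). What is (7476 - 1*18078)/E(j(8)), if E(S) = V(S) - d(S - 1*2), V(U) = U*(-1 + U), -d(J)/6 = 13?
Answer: -641421/4759 ≈ -134.78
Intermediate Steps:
d(J) = -78 (d(J) = -6*13 = -78)
j(s) = 2*s/(3 + s) (j(s) = (2*s)/(3 + s) = 2*s/(3 + s))
E(S) = 78 + S*(-1 + S) (E(S) = S*(-1 + S) - 1*(-78) = S*(-1 + S) + 78 = 78 + S*(-1 + S))
(7476 - 1*18078)/E(j(8)) = (7476 - 1*18078)/(78 + (2*8/(3 + 8))*(-1 + 2*8/(3 + 8))) = (7476 - 18078)/(78 + (2*8/11)*(-1 + 2*8/11)) = -10602/(78 + (2*8*(1/11))*(-1 + 2*8*(1/11))) = -10602/(78 + 16*(-1 + 16/11)/11) = -10602/(78 + (16/11)*(5/11)) = -10602/(78 + 80/121) = -10602/9518/121 = -10602*121/9518 = -641421/4759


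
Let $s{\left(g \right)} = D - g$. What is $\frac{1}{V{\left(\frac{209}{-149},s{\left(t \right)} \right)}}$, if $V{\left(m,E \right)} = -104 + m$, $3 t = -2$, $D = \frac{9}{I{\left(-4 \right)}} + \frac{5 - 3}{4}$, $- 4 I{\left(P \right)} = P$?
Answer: $- \frac{149}{15705} \approx -0.0094874$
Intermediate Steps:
$I{\left(P \right)} = - \frac{P}{4}$
$D = \frac{19}{2}$ ($D = \frac{9}{\left(- \frac{1}{4}\right) \left(-4\right)} + \frac{5 - 3}{4} = \frac{9}{1} + 2 \cdot \frac{1}{4} = 9 \cdot 1 + \frac{1}{2} = 9 + \frac{1}{2} = \frac{19}{2} \approx 9.5$)
$t = - \frac{2}{3}$ ($t = \frac{1}{3} \left(-2\right) = - \frac{2}{3} \approx -0.66667$)
$s{\left(g \right)} = \frac{19}{2} - g$
$\frac{1}{V{\left(\frac{209}{-149},s{\left(t \right)} \right)}} = \frac{1}{-104 + \frac{209}{-149}} = \frac{1}{-104 + 209 \left(- \frac{1}{149}\right)} = \frac{1}{-104 - \frac{209}{149}} = \frac{1}{- \frac{15705}{149}} = - \frac{149}{15705}$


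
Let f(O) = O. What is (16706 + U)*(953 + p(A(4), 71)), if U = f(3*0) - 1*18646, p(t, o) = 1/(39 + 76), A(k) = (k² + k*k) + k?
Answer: -42523248/23 ≈ -1.8488e+6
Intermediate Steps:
A(k) = k + 2*k² (A(k) = (k² + k²) + k = 2*k² + k = k + 2*k²)
p(t, o) = 1/115
U = -18646 (U = 3*0 - 1*18646 = 0 - 18646 = -18646)
(16706 + U)*(953 + p(A(4), 71)) = (16706 - 18646)*(953 + 1/115) = -1940*109596/115 = -42523248/23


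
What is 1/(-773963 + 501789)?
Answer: -1/272174 ≈ -3.6741e-6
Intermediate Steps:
1/(-773963 + 501789) = 1/(-272174) = -1/272174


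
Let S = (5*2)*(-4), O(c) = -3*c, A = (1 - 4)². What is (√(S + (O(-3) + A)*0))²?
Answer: -40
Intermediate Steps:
A = 9 (A = (-3)² = 9)
S = -40 (S = 10*(-4) = -40)
(√(S + (O(-3) + A)*0))² = (√(-40 + (-3*(-3) + 9)*0))² = (√(-40 + (9 + 9)*0))² = (√(-40 + 18*0))² = (√(-40 + 0))² = (√(-40))² = (2*I*√10)² = -40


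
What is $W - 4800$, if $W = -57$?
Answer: $-4857$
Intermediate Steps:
$W - 4800 = -57 - 4800 = -4857$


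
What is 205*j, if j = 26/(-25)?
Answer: -1066/5 ≈ -213.20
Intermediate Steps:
j = -26/25 (j = 26*(-1/25) = -26/25 ≈ -1.0400)
205*j = 205*(-26/25) = -1066/5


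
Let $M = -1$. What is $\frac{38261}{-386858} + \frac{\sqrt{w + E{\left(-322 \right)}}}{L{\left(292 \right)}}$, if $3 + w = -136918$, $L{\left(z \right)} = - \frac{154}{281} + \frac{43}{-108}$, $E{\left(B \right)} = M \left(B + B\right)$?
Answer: $- \frac{38261}{386858} - \frac{30348 i \sqrt{136277}}{28715} \approx -0.098902 - 390.15 i$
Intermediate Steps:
$E{\left(B \right)} = - 2 B$ ($E{\left(B \right)} = - (B + B) = - 2 B$)
$L{\left(z \right)} = - \frac{28715}{30348}$ ($L{\left(z \right)} = \left(-154\right) \frac{1}{281} + 43 \left(- \frac{1}{108}\right) = - \frac{154}{281} - \frac{43}{108} = - \frac{28715}{30348}$)
$w = -136921$ ($w = -3 - 136918 = -136921$)
$\frac{38261}{-386858} + \frac{\sqrt{w + E{\left(-322 \right)}}}{L{\left(292 \right)}} = \frac{38261}{-386858} + \frac{\sqrt{-136921 - -644}}{- \frac{28715}{30348}} = 38261 \left(- \frac{1}{386858}\right) + \sqrt{-136921 + 644} \left(- \frac{30348}{28715}\right) = - \frac{38261}{386858} + \sqrt{-136277} \left(- \frac{30348}{28715}\right) = - \frac{38261}{386858} + i \sqrt{136277} \left(- \frac{30348}{28715}\right) = - \frac{38261}{386858} - \frac{30348 i \sqrt{136277}}{28715}$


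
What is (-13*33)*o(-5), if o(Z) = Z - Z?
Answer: 0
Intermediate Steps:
o(Z) = 0
(-13*33)*o(-5) = -13*33*0 = -429*0 = 0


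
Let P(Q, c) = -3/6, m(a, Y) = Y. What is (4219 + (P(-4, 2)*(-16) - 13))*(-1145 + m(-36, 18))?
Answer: -4749178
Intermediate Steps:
P(Q, c) = -½ (P(Q, c) = -3*⅙ = -½)
(4219 + (P(-4, 2)*(-16) - 13))*(-1145 + m(-36, 18)) = (4219 + (-½*(-16) - 13))*(-1145 + 18) = (4219 + (8 - 13))*(-1127) = (4219 - 5)*(-1127) = 4214*(-1127) = -4749178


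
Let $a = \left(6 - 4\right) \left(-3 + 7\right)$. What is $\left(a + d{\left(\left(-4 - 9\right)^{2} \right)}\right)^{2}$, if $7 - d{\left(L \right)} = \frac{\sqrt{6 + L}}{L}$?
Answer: $\frac{6426400}{28561} - \frac{150 \sqrt{7}}{169} \approx 222.66$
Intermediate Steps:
$d{\left(L \right)} = 7 - \frac{\sqrt{6 + L}}{L}$
$a = 8$ ($a = 2 \cdot 4 = 8$)
$\left(a + d{\left(\left(-4 - 9\right)^{2} \right)}\right)^{2} = \left(8 + \left(7 - \frac{\sqrt{6 + \left(-4 - 9\right)^{2}}}{\left(-4 - 9\right)^{2}}\right)\right)^{2} = \left(8 + \left(7 - \frac{\sqrt{6 + \left(-13\right)^{2}}}{\left(-13\right)^{2}}\right)\right)^{2} = \left(8 + \left(7 - \frac{\sqrt{6 + 169}}{169}\right)\right)^{2} = \left(8 + \left(7 - \frac{\sqrt{175}}{169}\right)\right)^{2} = \left(8 + \left(7 - \frac{5 \sqrt{7}}{169}\right)\right)^{2} = \left(15 - \frac{5 \sqrt{7}}{169}\right)^{2}$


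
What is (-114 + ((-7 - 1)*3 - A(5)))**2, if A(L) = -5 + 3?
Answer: 18496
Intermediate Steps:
A(L) = -2
(-114 + ((-7 - 1)*3 - A(5)))**2 = (-114 + ((-7 - 1)*3 - 1*(-2)))**2 = (-114 + (-8*3 + 2))**2 = (-114 + (-24 + 2))**2 = (-114 - 22)**2 = (-136)**2 = 18496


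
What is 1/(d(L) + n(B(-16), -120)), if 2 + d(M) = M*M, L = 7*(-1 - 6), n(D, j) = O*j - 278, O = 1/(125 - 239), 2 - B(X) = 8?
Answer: 19/40319 ≈ 0.00047124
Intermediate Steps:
B(X) = -6 (B(X) = 2 - 1*8 = 2 - 8 = -6)
O = -1/114 (O = 1/(-114) = -1/114 ≈ -0.0087719)
n(D, j) = -278 - j/114 (n(D, j) = -j/114 - 278 = -278 - j/114)
L = -49 (L = 7*(-7) = -49)
d(M) = -2 + M**2 (d(M) = -2 + M*M = -2 + M**2)
1/(d(L) + n(B(-16), -120)) = 1/((-2 + (-49)**2) + (-278 - 1/114*(-120))) = 1/((-2 + 2401) + (-278 + 20/19)) = 1/(2399 - 5262/19) = 1/(40319/19) = 19/40319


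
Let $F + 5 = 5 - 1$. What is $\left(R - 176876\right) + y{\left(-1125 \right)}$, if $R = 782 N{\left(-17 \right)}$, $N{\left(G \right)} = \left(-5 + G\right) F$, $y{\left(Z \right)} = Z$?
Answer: $-160797$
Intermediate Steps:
$F = -1$ ($F = -5 + \left(5 - 1\right) = -5 + 4 = -1$)
$N{\left(G \right)} = 5 - G$ ($N{\left(G \right)} = \left(-5 + G\right) \left(-1\right) = 5 - G$)
$R = 17204$ ($R = 782 \left(5 - -17\right) = 782 \left(5 + 17\right) = 782 \cdot 22 = 17204$)
$\left(R - 176876\right) + y{\left(-1125 \right)} = \left(17204 - 176876\right) - 1125 = -159672 - 1125 = -160797$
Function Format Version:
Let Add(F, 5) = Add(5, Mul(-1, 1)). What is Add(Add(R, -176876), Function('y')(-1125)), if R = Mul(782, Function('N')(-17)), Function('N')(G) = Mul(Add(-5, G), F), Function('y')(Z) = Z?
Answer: -160797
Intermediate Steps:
F = -1 (F = Add(-5, Add(5, Mul(-1, 1))) = Add(-5, Add(5, -1)) = Add(-5, 4) = -1)
Function('N')(G) = Add(5, Mul(-1, G)) (Function('N')(G) = Mul(Add(-5, G), -1) = Add(5, Mul(-1, G)))
R = 17204 (R = Mul(782, Add(5, Mul(-1, -17))) = Mul(782, Add(5, 17)) = Mul(782, 22) = 17204)
Add(Add(R, -176876), Function('y')(-1125)) = Add(Add(17204, -176876), -1125) = Add(-159672, -1125) = -160797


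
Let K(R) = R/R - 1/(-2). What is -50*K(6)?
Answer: -75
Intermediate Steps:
K(R) = 3/2 (K(R) = 1 - 1*(-½) = 1 + ½ = 3/2)
-50*K(6) = -50*3/2 = -75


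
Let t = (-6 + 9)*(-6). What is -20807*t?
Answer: 374526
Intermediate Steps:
t = -18 (t = 3*(-6) = -18)
-20807*t = -20807*(-18) = 374526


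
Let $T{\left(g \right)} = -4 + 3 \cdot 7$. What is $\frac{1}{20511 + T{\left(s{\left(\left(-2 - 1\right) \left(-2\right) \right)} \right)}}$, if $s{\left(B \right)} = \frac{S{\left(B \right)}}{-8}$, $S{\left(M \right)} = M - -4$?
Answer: $\frac{1}{20528} \approx 4.8714 \cdot 10^{-5}$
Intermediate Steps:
$S{\left(M \right)} = 4 + M$ ($S{\left(M \right)} = M + 4 = 4 + M$)
$s{\left(B \right)} = - \frac{1}{2} - \frac{B}{8}$ ($s{\left(B \right)} = \frac{4 + B}{-8} = \left(4 + B\right) \left(- \frac{1}{8}\right) = - \frac{1}{2} - \frac{B}{8}$)
$T{\left(g \right)} = 17$ ($T{\left(g \right)} = -4 + 21 = 17$)
$\frac{1}{20511 + T{\left(s{\left(\left(-2 - 1\right) \left(-2\right) \right)} \right)}} = \frac{1}{20511 + 17} = \frac{1}{20528}$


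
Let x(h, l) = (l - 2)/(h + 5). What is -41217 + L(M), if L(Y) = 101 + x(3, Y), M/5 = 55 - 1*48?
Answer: -328895/8 ≈ -41112.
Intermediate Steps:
x(h, l) = (-2 + l)/(5 + h)
M = 35 (M = 5*(55 - 1*48) = 5*(55 - 48) = 5*7 = 35)
L(Y) = 403/4 + Y/8 (L(Y) = 101 + (-2 + Y)/(5 + 3) = 101 + (-2 + Y)/8 = 101 + (-1/4 + Y/8) = 403/4 + Y/8)
-41217 + L(M) = -41217 + (403/4 + (1/8)*35) = -41217 + (403/4 + 35/8) = -41217 + 841/8 = -328895/8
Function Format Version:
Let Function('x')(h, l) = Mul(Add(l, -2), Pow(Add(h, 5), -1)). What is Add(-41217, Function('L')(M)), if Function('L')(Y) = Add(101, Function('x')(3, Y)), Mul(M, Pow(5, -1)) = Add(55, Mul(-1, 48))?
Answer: Rational(-328895, 8) ≈ -41112.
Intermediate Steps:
Function('x')(h, l) = Mul(Pow(Add(5, h), -1), Add(-2, l)) (Function('x')(h, l) = Mul(Add(-2, l), Pow(Add(5, h), -1)) = Mul(Pow(Add(5, h), -1), Add(-2, l)))
M = 35 (M = Mul(5, Add(55, Mul(-1, 48))) = Mul(5, Add(55, -48)) = Mul(5, 7) = 35)
Function('L')(Y) = Add(Rational(403, 4), Mul(Rational(1, 8), Y)) (Function('L')(Y) = Add(101, Mul(Pow(Add(5, 3), -1), Add(-2, Y))) = Add(101, Mul(Pow(8, -1), Add(-2, Y))) = Add(101, Mul(Rational(1, 8), Add(-2, Y))) = Add(101, Add(Rational(-1, 4), Mul(Rational(1, 8), Y))) = Add(Rational(403, 4), Mul(Rational(1, 8), Y)))
Add(-41217, Function('L')(M)) = Add(-41217, Add(Rational(403, 4), Mul(Rational(1, 8), 35))) = Add(-41217, Add(Rational(403, 4), Rational(35, 8))) = Add(-41217, Rational(841, 8)) = Rational(-328895, 8)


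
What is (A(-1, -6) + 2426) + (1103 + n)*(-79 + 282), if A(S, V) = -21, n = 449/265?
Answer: 60064357/265 ≈ 2.2666e+5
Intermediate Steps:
n = 449/265 (n = 449*(1/265) = 449/265 ≈ 1.6943)
(A(-1, -6) + 2426) + (1103 + n)*(-79 + 282) = (-21 + 2426) + (1103 + 449/265)*(-79 + 282) = 2405 + (292744/265)*203 = 2405 + 59427032/265 = 60064357/265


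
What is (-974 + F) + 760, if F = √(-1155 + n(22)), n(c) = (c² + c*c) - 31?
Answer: -214 + I*√218 ≈ -214.0 + 14.765*I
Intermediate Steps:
n(c) = -31 + 2*c² (n(c) = (c² + c²) - 31 = 2*c² - 31 = -31 + 2*c²)
F = I*√218 (F = √(-1155 + (-31 + 2*22²)) = √(-1155 + (-31 + 2*484)) = √(-1155 + (-31 + 968)) = √(-1155 + 937) = √(-218) = I*√218 ≈ 14.765*I)
(-974 + F) + 760 = (-974 + I*√218) + 760 = -214 + I*√218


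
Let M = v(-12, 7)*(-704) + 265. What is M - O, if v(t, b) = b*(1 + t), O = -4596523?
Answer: 4650996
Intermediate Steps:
M = 54473 (M = (7*(1 - 12))*(-704) + 265 = (7*(-11))*(-704) + 265 = -77*(-704) + 265 = 54208 + 265 = 54473)
M - O = 54473 - 1*(-4596523) = 54473 + 4596523 = 4650996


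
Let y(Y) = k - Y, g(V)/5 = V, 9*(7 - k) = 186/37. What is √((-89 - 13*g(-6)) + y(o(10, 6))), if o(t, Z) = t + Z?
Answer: 5*√143634/111 ≈ 17.072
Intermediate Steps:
o(t, Z) = Z + t
k = 715/111 (k = 7 - 62/(3*37) = 7 - ⅑*186/37 = 7 - 62/111 = 715/111 ≈ 6.4414)
g(V) = 5*V
y(Y) = 715/111 - Y
√((-89 - 13*g(-6)) + y(o(10, 6))) = √((-89 - 65*(-6)) + (715/111 - (6 + 10))) = √((-89 - 13*(-30)) + (715/111 - 1*16)) = √((-89 + 390) + (715/111 - 16)) = √(301 - 1061/111) = √(32350/111) = 5*√143634/111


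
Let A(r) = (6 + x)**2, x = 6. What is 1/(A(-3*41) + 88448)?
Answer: 1/88592 ≈ 1.1288e-5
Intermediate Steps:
A(r) = 144 (A(r) = (6 + 6)**2 = 12**2 = 144)
1/(A(-3*41) + 88448) = 1/(144 + 88448) = 1/88592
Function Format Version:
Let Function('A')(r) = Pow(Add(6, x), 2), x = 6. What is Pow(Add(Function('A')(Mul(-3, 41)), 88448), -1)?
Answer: Rational(1, 88592) ≈ 1.1288e-5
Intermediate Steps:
Function('A')(r) = 144 (Function('A')(r) = Pow(Add(6, 6), 2) = Pow(12, 2) = 144)
Pow(Add(Function('A')(Mul(-3, 41)), 88448), -1) = Pow(Add(144, 88448), -1) = Pow(88592, -1) = Rational(1, 88592)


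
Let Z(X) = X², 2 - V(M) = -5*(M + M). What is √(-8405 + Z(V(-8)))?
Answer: I*√2321 ≈ 48.177*I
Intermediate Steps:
V(M) = 2 + 10*M (V(M) = 2 - (-5)*(M + M) = 2 - (-5)*2*M = 2 - (-10)*M = 2 + 10*M)
√(-8405 + Z(V(-8))) = √(-8405 + (2 + 10*(-8))²) = √(-8405 + (2 - 80)²) = √(-8405 + (-78)²) = √(-8405 + 6084) = √(-2321) = I*√2321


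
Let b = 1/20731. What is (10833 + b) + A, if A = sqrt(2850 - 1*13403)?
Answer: 224578924/20731 + I*sqrt(10553) ≈ 10833.0 + 102.73*I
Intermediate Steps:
A = I*sqrt(10553) (A = sqrt(2850 - 13403) = sqrt(-10553) = I*sqrt(10553) ≈ 102.73*I)
b = 1/20731 ≈ 4.8237e-5
(10833 + b) + A = (10833 + 1/20731) + I*sqrt(10553) = 224578924/20731 + I*sqrt(10553)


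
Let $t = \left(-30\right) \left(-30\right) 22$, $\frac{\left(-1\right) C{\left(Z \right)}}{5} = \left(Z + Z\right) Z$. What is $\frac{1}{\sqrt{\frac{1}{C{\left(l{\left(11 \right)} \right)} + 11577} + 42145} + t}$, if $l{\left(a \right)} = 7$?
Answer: $\frac{9146775}{181086675766} - \frac{\sqrt{323783096037}}{1086520054596} \approx 4.9987 \cdot 10^{-5}$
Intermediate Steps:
$C{\left(Z \right)} = - 10 Z^{2}$ ($C{\left(Z \right)} = - 5 \left(Z + Z\right) Z = - 5 \cdot 2 Z Z = - 5 \cdot 2 Z^{2} = - 10 Z^{2}$)
$t = 19800$ ($t = 900 \cdot 22 = 19800$)
$\frac{1}{\sqrt{\frac{1}{C{\left(l{\left(11 \right)} \right)} + 11577} + 42145} + t} = \frac{1}{\sqrt{\frac{1}{- 10 \cdot 7^{2} + 11577} + 42145} + 19800} = \frac{1}{\sqrt{\frac{1}{\left(-10\right) 49 + 11577} + 42145} + 19800} = \frac{1}{\sqrt{\frac{1}{-490 + 11577} + 42145} + 19800} = \frac{1}{\sqrt{\frac{1}{11087} + 42145} + 19800} = \frac{1}{\sqrt{\frac{467261616}{11087}} + 19800} = \frac{1}{\frac{4 \sqrt{323783096037}}{11087} + 19800} = \frac{1}{19800 + \frac{4 \sqrt{323783096037}}{11087}}$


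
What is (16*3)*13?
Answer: 624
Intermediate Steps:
(16*3)*13 = 48*13 = 624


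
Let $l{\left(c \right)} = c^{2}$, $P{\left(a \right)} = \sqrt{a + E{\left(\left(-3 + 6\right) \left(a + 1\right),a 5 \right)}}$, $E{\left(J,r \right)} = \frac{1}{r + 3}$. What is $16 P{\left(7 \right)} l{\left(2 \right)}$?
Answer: $\frac{32 \sqrt{10146}}{19} \approx 169.65$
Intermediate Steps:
$E{\left(J,r \right)} = \frac{1}{3 + r}$
$P{\left(a \right)} = \sqrt{a + \frac{1}{3 + 5 a}}$ ($P{\left(a \right)} = \sqrt{a + \frac{1}{3 + a 5}} = \sqrt{a + \frac{1}{3 + 5 a}}$)
$16 P{\left(7 \right)} l{\left(2 \right)} = 16 \sqrt{\frac{1 + 7 \left(3 + 5 \cdot 7\right)}{3 + 5 \cdot 7}} \cdot 2^{2} = 16 \sqrt{\frac{1 + 7 \left(3 + 35\right)}{3 + 35}} \cdot 4 = 16 \sqrt{\frac{1 + 7 \cdot 38}{38}} \cdot 4 = 16 \sqrt{\frac{1 + 266}{38}} \cdot 4 = 16 \sqrt{\frac{1}{38} \cdot 267} \cdot 4 = 16 \sqrt{\frac{267}{38}} \cdot 4 = 16 \frac{\sqrt{10146}}{38} \cdot 4 = \frac{8 \sqrt{10146}}{19} \cdot 4 = \frac{32 \sqrt{10146}}{19}$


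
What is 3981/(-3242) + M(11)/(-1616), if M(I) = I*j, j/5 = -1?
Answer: -3127493/2619536 ≈ -1.1939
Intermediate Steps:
j = -5 (j = 5*(-1) = -5)
M(I) = -5*I (M(I) = I*(-5) = -5*I)
3981/(-3242) + M(11)/(-1616) = 3981/(-3242) - 5*11/(-1616) = 3981*(-1/3242) - 55*(-1/1616) = -3981/3242 + 55/1616 = -3127493/2619536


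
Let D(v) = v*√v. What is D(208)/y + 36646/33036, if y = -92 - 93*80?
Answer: 18323/16518 - 208*√13/1883 ≈ 0.71100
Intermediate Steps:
D(v) = v^(3/2)
y = -7532 (y = -92 - 7440 = -7532)
D(208)/y + 36646/33036 = 208^(3/2)/(-7532) + 36646/33036 = (832*√13)*(-1/7532) + 36646*(1/33036) = -208*√13/1883 + 18323/16518 = 18323/16518 - 208*√13/1883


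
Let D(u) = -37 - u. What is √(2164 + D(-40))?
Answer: √2167 ≈ 46.551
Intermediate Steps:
√(2164 + D(-40)) = √(2164 + (-37 - 1*(-40))) = √(2164 + (-37 + 40)) = √(2164 + 3) = √2167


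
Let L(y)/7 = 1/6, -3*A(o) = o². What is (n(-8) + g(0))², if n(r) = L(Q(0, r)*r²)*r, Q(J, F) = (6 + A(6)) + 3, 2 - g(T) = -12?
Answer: 196/9 ≈ 21.778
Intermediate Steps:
A(o) = -o²/3
g(T) = 14 (g(T) = 2 - 1*(-12) = 2 + 12 = 14)
Q(J, F) = -3 (Q(J, F) = (6 - ⅓*6²) + 3 = (6 - ⅓*36) + 3 = (6 - 12) + 3 = -6 + 3 = -3)
L(y) = 7/6
n(r) = 7*r/6
(n(-8) + g(0))² = ((7/6)*(-8) + 14)² = (-28/3 + 14)² = (14/3)² = 196/9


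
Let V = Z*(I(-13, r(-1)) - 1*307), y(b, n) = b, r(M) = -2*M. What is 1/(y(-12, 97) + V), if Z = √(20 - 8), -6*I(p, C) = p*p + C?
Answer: 4/450193 - 671*√3/1350579 ≈ -0.00085164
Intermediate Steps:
I(p, C) = -C/6 - p²/6 (I(p, C) = -(p*p + C)/6 = -(p² + C)/6 = -(C + p²)/6 = -C/6 - p²/6)
Z = 2*√3 (Z = √12 = 2*√3 ≈ 3.4641)
V = -671*√3 (V = (2*√3)*((-(-1)*(-1)/3 - ⅙*(-13)²) - 1*307) = (2*√3)*((-⅙*2 - ⅙*169) - 307) = (2*√3)*((-⅓ - 169/6) - 307) = (2*√3)*(-57/2 - 307) = (2*√3)*(-671/2) = -671*√3 ≈ -1162.2)
1/(y(-12, 97) + V) = 1/(-12 - 671*√3)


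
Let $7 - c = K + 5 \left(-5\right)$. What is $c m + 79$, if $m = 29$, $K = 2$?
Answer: $949$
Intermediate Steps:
$c = 30$ ($c = 7 - \left(2 + 5 \left(-5\right)\right) = 7 - \left(2 - 25\right) = 7 - -23 = 7 + 23 = 30$)
$c m + 79 = 30 \cdot 29 + 79 = 870 + 79 = 949$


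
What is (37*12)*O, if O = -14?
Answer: -6216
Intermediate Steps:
(37*12)*O = (37*12)*(-14) = 444*(-14) = -6216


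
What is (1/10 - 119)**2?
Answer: 1413721/100 ≈ 14137.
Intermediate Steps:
(1/10 - 119)**2 = (-1189/10)**2 = 1413721/100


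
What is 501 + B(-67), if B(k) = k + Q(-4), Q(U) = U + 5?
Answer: 435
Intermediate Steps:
Q(U) = 5 + U
B(k) = 1 + k (B(k) = k + (5 - 4) = k + 1 = 1 + k)
501 + B(-67) = 501 + (1 - 67) = 501 - 66 = 435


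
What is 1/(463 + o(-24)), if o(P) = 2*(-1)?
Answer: 1/461 ≈ 0.0021692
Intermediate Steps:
o(P) = -2
1/(463 + o(-24)) = 1/(463 - 2) = 1/461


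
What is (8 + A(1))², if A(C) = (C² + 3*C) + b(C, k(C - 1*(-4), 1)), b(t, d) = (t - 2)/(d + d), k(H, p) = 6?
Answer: 20449/144 ≈ 142.01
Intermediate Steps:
b(t, d) = (-2 + t)/(2*d) (b(t, d) = (-2 + t)/((2*d)) = (-2 + t)*(1/(2*d)) = (-2 + t)/(2*d))
A(C) = -⅙ + C² + 37*C/12 (A(C) = (C² + 3*C) + (½)*(-2 + C)/6 = (C² + 3*C) + (½)*(⅙)*(-2 + C) = (C² + 3*C) + (-⅙ + C/12) = -⅙ + C² + 37*C/12)
(8 + A(1))² = (8 + (-⅙ + 1² + (37/12)*1))² = (8 + (-⅙ + 1 + 37/12))² = (8 + 47/12)² = (143/12)² = 20449/144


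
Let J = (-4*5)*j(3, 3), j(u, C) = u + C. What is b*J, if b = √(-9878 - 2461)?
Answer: -360*I*√1371 ≈ -13330.0*I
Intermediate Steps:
j(u, C) = C + u
J = -120 (J = (-4*5)*(3 + 3) = -20*6 = -120)
b = 3*I*√1371 (b = √(-12339) = 3*I*√1371 ≈ 111.08*I)
b*J = (3*I*√1371)*(-120) = -360*I*√1371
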